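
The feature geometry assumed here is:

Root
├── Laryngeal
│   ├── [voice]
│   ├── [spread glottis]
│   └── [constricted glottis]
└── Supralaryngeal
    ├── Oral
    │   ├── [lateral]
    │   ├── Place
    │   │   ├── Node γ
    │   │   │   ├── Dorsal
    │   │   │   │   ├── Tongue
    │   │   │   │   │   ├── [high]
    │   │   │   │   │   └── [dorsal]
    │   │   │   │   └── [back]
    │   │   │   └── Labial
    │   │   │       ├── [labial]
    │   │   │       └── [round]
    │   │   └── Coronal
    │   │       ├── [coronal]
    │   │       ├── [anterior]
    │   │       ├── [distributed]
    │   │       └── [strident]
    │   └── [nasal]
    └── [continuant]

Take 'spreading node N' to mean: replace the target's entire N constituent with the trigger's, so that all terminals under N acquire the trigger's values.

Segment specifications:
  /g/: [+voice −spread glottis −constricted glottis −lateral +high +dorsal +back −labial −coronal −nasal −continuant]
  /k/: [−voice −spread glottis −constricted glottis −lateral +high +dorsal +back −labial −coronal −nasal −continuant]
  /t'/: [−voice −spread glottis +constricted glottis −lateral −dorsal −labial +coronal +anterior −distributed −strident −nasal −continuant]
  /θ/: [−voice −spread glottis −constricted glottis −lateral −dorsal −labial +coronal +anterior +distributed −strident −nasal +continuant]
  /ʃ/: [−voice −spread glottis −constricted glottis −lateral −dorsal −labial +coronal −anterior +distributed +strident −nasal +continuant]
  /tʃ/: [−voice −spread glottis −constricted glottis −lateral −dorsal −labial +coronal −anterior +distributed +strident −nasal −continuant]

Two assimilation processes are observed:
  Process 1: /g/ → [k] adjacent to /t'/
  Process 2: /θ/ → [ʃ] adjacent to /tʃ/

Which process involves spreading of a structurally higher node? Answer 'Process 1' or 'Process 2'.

Process 1: the feature that changes is [voice]; the minimal node is [voice] (depth 2).
Process 2 alters [anterior], [strident]; the lowest common ancestor is Coronal (depth 4 from Root).
Depth 2 < depth 4; Process 1 involves the structurally higher constituent [voice].

Process 1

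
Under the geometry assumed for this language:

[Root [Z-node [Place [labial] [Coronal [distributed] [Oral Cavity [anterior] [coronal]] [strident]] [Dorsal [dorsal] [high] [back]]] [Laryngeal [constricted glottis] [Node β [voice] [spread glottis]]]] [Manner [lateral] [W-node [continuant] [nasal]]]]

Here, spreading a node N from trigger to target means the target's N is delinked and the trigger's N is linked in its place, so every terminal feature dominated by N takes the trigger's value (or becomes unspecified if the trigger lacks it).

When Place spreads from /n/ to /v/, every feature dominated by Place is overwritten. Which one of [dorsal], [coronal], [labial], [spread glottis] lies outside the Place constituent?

[spread glottis]

Place dominates exactly [labial], [distributed], [anterior], [coronal], [strident], [dorsal], [high], [back].
Spreading Place replaces [labial], [coronal], [dorsal] with the trigger's values, since each sits inside the Place constituent.
But [spread glottis] is a dependent of Node β, outside Place; it is therefore untouched by the spreading.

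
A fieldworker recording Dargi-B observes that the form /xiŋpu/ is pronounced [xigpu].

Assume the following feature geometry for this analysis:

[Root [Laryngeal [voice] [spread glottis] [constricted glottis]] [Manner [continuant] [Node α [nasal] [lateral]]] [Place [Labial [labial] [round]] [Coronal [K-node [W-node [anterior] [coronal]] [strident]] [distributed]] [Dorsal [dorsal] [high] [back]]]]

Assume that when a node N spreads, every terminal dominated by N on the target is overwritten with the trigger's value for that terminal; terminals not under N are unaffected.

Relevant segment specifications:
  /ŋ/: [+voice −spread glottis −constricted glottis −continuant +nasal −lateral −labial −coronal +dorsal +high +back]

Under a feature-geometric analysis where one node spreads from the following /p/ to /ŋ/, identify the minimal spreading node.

Comparing /ŋ/ with its surface form [g], the only feature that changes is [nasal].
Only a single terminal changes, and /p/ supplies the new value, so [nasal] itself is the minimal spreading constituent.
[labial], [dorsal] stay as in /ŋ/ although /p/ differs there, so no node dominating them spread; among the remaining candidates [nasal] is the lowest that derives the output.

[nasal]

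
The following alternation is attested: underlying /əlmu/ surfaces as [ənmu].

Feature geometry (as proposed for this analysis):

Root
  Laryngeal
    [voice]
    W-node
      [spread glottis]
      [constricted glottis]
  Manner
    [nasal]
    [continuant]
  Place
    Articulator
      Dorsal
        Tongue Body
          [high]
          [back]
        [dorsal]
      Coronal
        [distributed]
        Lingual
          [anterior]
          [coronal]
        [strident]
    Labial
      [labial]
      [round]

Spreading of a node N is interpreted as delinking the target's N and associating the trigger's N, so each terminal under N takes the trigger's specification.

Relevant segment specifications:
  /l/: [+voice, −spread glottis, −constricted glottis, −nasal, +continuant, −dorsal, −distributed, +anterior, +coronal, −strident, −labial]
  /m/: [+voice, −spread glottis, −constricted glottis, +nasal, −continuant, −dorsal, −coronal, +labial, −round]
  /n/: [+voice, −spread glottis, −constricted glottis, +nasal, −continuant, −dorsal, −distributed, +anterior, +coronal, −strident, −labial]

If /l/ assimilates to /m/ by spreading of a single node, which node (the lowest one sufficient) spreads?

Comparing /l/ with its surface form [n], the features that change are [nasal], [continuant].
These terminals are all dominated by Manner, and no proper subconstituent of Manner covers them all; Manner is their lowest common ancestor.
Delinking /l/'s Manner and associating /m/'s Manner gives precisely the feature bundle of [n].
Since [labial], [coronal] are preserved even though /m/ disagrees there, no node above Manner spread.

Manner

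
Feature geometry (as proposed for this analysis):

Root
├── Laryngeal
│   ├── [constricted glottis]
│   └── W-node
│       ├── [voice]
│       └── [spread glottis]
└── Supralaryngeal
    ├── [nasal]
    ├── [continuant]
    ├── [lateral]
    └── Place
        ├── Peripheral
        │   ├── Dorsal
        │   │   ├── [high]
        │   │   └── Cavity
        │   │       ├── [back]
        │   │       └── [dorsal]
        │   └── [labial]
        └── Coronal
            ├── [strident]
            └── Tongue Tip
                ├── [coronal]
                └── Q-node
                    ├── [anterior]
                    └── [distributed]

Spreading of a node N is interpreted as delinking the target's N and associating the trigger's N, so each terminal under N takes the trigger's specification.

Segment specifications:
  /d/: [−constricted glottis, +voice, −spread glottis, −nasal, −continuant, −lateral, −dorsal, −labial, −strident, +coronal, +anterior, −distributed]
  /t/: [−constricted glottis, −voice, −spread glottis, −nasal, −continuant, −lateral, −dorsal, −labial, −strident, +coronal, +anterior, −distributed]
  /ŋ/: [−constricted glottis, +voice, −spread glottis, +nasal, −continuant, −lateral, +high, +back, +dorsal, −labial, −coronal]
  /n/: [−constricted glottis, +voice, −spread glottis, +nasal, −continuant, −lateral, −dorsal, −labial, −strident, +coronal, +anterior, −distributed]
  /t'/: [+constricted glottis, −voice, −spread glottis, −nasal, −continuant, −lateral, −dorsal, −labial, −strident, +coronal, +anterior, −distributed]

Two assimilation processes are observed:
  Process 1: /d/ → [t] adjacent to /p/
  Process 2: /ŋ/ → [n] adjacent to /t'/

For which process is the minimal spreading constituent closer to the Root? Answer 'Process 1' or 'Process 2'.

Process 1 alters [voice]; the lowest dominating node is [voice] (depth 3 from Root).
Process 2: the features that change are [coronal], [anterior], [distributed], [strident], [dorsal], [high], [back]; the minimal node is Place (depth 2).
Place is closer to Root than [voice], so Process 2 spreads the higher node.

Process 2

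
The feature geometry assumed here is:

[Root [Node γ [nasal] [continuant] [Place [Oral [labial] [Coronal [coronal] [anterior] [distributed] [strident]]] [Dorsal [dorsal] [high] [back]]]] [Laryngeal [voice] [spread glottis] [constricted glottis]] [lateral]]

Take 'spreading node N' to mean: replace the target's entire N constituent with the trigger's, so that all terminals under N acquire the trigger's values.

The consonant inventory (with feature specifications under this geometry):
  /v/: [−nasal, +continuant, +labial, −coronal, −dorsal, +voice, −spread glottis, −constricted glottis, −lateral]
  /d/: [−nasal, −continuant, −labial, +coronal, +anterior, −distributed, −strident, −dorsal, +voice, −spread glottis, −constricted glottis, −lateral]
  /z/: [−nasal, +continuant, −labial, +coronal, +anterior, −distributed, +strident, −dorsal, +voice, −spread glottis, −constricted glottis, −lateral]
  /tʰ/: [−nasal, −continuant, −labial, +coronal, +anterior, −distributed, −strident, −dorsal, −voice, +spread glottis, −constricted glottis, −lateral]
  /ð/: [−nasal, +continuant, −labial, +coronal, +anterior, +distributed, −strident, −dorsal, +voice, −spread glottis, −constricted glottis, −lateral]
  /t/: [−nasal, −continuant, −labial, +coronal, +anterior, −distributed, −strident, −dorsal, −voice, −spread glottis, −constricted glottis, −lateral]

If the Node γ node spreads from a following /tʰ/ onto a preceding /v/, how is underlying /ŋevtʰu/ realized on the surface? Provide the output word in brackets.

The Node γ node dominates the terminals [nasal], [continuant], [labial], [coronal], [anterior], [distributed], [strident], [dorsal], [high], [back].
After delinking /v/'s Node γ and linking /tʰ/'s, the affected terminals become [−nasal], [−continuant], [−labial], [+coronal], [+anterior], [−distributed], [−strident], [−dorsal]; [voice], [spread glottis], [constricted glottis], … (outside Node γ) are retained from /v/.
This feature bundle is that of [d], so /ŋevtʰu/ surfaces as [ŋedtʰu].

[ŋedtʰu]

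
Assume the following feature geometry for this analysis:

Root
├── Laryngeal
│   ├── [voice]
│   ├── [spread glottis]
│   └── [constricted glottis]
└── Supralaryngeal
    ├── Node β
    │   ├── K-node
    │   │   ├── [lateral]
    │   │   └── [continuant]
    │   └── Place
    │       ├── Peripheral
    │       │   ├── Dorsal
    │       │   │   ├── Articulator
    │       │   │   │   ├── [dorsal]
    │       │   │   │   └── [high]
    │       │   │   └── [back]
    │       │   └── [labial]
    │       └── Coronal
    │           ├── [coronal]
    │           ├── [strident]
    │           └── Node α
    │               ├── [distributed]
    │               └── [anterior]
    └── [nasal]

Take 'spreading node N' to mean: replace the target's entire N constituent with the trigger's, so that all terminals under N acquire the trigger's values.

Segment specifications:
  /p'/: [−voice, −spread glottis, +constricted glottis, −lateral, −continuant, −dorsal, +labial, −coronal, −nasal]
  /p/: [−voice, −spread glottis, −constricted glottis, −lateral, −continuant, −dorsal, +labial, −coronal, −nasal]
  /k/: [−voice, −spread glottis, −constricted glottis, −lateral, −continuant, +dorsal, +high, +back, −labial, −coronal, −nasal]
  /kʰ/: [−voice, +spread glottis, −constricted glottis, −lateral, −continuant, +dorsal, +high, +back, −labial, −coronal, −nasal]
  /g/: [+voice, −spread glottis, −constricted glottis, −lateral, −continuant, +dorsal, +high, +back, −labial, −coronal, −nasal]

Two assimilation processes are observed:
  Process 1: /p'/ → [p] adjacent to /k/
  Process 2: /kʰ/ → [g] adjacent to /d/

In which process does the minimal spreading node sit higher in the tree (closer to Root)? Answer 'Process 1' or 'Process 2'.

Process 2

In Process 1, [constricted glottis] changes, so the minimal spreading node is [constricted glottis] at depth 2.
Process 2 alters [voice], [spread glottis]; the lowest common ancestor is Laryngeal (depth 1 from Root).
Depth 1 < depth 2; Process 2 involves the structurally higher constituent Laryngeal.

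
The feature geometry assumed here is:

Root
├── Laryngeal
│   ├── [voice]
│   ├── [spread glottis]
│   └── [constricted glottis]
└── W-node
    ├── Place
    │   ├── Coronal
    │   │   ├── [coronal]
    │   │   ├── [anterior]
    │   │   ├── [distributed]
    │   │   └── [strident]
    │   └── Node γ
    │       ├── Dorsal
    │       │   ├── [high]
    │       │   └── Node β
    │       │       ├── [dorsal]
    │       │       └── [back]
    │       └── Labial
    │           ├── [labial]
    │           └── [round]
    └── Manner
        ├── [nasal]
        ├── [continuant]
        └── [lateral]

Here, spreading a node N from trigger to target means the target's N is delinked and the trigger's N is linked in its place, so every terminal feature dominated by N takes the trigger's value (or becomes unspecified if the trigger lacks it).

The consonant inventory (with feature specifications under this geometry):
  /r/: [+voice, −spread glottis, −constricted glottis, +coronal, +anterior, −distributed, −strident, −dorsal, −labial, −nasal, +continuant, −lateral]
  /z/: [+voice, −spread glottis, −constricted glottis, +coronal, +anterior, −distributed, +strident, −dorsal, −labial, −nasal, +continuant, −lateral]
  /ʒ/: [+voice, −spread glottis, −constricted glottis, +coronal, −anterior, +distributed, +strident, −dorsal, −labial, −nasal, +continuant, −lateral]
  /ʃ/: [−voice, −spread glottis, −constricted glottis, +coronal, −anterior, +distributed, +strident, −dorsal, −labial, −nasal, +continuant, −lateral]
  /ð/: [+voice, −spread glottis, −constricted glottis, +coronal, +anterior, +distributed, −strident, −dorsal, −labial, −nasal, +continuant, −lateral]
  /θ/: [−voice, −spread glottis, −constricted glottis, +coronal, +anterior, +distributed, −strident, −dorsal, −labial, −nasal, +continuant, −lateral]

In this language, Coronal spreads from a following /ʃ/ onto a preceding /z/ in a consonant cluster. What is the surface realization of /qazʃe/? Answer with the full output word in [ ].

The Coronal node dominates the terminals [coronal], [anterior], [distributed], [strident].
The target acquires /ʃ/'s values for everything under Coronal — [+coronal], [−anterior], [+distributed], [+strident] — while keeping its own [voice], [spread glottis], [constricted glottis], ….
This feature bundle is that of [ʒ], so /qazʃe/ surfaces as [qaʒʃe].

[qaʒʃe]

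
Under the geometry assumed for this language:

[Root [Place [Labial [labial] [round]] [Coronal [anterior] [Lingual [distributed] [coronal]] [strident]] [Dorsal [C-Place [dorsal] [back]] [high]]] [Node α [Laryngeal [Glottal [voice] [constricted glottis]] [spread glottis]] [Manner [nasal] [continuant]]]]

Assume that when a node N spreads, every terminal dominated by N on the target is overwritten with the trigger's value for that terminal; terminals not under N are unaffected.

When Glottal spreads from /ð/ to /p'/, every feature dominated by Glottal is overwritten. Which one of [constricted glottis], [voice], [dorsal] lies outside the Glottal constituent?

The terminals dominated by Glottal are [voice], [constricted glottis].
[constricted glottis], [voice] all lie under Glottal, so they are overwritten when Glottal spreads.
But [dorsal] is a dependent of C-Place, outside Glottal; it is therefore untouched by the spreading.

[dorsal]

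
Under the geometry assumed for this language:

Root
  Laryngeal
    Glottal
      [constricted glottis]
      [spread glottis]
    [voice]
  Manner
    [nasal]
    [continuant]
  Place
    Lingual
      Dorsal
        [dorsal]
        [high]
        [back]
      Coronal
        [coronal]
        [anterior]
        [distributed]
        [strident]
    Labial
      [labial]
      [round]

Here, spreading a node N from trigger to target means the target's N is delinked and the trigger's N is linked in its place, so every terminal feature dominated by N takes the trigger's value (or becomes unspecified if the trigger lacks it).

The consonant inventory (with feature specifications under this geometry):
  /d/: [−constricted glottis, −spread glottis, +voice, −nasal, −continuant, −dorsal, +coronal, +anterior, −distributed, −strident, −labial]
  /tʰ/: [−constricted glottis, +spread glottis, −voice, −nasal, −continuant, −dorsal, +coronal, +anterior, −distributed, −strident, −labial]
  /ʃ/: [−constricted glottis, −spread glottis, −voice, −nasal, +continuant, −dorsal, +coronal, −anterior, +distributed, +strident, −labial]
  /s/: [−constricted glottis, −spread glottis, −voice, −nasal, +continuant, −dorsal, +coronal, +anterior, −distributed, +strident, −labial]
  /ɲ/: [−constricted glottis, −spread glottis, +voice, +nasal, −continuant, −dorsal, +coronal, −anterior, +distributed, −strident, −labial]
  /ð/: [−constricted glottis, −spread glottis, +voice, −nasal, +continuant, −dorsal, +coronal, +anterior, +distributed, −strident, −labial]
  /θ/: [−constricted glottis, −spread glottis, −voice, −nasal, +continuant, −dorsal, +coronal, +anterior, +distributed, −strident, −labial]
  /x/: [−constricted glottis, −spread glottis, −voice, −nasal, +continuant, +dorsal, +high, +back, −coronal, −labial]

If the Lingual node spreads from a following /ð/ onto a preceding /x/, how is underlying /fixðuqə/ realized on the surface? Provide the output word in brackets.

[fiθðuqə]

Terminals under Lingual in this geometry: [dorsal], [high], [back], [coronal], [anterior], [distributed], [strident].
The target acquires /ð/'s values for everything under Lingual — [−dorsal], [+coronal], [+anterior], [+distributed], [−strident] — while keeping its own [constricted glottis], [spread glottis], [voice], ….
This feature bundle is that of [θ], so /fixðuqə/ surfaces as [fiθðuqə].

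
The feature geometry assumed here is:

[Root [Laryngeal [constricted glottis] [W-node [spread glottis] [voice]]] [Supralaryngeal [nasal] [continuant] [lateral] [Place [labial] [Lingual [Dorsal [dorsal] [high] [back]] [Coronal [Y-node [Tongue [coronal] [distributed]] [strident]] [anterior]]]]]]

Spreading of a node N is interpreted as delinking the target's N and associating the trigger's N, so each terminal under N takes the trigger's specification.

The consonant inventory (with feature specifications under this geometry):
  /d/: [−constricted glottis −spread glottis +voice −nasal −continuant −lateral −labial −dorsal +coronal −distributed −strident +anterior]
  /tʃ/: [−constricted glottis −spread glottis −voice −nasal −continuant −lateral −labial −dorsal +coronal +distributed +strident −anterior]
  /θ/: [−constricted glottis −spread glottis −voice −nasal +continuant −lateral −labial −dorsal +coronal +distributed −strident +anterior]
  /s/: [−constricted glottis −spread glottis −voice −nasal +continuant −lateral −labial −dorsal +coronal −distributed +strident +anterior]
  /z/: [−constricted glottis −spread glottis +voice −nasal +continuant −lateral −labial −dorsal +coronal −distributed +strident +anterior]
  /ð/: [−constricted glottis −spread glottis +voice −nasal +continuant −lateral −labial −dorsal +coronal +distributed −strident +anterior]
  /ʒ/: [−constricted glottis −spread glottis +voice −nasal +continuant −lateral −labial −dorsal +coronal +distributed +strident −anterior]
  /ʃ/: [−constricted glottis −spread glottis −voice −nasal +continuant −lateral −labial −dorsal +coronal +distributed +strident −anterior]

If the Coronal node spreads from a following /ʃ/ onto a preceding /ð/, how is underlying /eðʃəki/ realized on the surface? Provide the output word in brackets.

The Coronal node dominates the terminals [coronal], [distributed], [strident], [anterior].
After delinking /ð/'s Coronal and linking /ʃ/'s, the affected terminals become [+coronal], [+distributed], [+strident], [−anterior]; [constricted glottis], [spread glottis], [voice], … (outside Coronal) are retained from /ð/.
Among the inventory, only /ʒ/ has exactly this specification, giving the surface form [eʒʃəki].

[eʒʃəki]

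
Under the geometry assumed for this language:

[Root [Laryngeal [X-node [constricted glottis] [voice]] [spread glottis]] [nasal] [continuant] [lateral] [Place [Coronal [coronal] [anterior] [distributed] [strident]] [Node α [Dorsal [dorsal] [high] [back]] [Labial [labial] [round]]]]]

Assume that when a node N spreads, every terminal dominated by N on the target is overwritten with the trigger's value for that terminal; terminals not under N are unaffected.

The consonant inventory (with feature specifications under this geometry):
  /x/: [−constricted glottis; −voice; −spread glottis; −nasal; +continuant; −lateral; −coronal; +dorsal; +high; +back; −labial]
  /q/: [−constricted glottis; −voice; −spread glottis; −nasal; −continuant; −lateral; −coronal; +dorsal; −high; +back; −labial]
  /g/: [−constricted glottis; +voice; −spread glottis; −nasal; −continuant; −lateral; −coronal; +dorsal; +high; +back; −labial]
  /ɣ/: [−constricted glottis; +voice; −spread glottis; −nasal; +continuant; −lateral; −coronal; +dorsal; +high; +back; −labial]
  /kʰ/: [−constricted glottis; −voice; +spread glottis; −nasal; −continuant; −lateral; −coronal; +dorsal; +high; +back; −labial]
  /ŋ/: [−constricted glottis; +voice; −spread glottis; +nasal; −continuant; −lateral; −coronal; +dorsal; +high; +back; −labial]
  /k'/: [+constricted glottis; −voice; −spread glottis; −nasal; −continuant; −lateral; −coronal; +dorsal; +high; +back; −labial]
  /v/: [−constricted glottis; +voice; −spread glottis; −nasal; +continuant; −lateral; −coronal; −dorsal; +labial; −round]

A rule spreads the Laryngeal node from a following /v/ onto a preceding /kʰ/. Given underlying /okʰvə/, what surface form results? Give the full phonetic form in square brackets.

[ogvə]

Terminals under Laryngeal in this geometry: [constricted glottis], [voice], [spread glottis].
The target acquires /v/'s values for everything under Laryngeal — [−constricted glottis], [+voice], [−spread glottis] — while keeping its own [nasal], [continuant], [lateral], ….
The resulting bundle matches /g/ in the inventory; substituting it for /kʰ/ gives [ogvə].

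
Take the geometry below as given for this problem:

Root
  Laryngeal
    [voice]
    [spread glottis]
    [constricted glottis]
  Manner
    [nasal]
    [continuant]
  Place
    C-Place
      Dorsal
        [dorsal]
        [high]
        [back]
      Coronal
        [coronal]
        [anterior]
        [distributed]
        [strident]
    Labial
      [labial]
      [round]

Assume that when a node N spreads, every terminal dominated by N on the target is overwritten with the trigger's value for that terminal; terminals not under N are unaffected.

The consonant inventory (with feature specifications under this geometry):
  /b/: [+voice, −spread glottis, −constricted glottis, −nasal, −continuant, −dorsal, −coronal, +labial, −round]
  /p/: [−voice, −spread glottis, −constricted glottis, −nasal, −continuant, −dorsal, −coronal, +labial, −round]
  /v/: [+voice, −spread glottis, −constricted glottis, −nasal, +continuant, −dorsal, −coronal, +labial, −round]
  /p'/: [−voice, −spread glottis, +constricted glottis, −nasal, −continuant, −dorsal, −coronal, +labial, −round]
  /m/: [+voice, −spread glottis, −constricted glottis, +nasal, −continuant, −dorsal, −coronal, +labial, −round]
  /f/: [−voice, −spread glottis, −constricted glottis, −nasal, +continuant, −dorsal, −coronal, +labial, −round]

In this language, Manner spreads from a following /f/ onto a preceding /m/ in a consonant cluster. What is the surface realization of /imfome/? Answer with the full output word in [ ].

Manner immediately or transitively dominates [nasal], [continuant].
Spreading Manner from /f/ onto /m/ replaces those values with /f/'s: [−nasal], [+continuant]. Features outside Manner ([voice], [spread glottis], [constricted glottis], …) stay as in /m/.
This feature bundle is that of [v], so /imfome/ surfaces as [ivfome].

[ivfome]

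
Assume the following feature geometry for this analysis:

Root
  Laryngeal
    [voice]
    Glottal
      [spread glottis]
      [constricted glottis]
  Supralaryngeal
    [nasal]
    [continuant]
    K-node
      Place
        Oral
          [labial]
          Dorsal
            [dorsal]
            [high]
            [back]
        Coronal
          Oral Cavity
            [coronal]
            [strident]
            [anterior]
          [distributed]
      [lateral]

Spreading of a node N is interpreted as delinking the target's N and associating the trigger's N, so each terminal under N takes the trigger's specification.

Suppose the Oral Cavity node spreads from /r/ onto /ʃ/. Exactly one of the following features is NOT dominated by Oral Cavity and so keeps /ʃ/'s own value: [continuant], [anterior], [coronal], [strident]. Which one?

Oral Cavity dominates exactly [coronal], [strident], [anterior].
[anterior], [coronal], [strident] all lie under Oral Cavity, so they are overwritten when Oral Cavity spreads.
[continuant] attaches under Supralaryngeal, not under Oral Cavity, so /ʃ/ retains its own value for [continuant].

[continuant]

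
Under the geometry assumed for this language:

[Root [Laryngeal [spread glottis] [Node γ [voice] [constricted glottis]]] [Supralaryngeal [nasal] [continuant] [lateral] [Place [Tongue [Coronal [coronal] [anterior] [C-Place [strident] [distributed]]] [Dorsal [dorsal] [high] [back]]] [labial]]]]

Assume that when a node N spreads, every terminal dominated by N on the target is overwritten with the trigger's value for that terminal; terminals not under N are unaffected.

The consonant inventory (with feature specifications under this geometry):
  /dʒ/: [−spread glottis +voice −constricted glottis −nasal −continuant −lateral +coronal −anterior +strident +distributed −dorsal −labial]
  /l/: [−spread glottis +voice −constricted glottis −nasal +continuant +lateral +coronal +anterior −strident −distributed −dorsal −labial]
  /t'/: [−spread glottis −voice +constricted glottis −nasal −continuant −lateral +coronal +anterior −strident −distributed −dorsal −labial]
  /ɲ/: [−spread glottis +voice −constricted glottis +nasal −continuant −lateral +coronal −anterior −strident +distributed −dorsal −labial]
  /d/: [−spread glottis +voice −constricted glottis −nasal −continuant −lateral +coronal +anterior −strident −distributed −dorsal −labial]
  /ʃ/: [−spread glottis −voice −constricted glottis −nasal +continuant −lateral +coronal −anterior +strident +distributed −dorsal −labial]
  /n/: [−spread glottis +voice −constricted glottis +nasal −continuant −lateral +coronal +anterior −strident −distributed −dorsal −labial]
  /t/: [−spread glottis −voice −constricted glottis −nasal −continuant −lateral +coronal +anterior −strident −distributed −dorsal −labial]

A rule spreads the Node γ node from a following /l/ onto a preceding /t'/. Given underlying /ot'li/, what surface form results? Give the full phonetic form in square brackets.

Terminals under Node γ in this geometry: [voice], [constricted glottis].
After delinking /t'/'s Node γ and linking /l/'s, the affected terminals become [+voice], [−constricted glottis]; [spread glottis], [nasal], [continuant], … (outside Node γ) are retained from /t'/.
This feature bundle is that of [d], so /ot'li/ surfaces as [odli].

[odli]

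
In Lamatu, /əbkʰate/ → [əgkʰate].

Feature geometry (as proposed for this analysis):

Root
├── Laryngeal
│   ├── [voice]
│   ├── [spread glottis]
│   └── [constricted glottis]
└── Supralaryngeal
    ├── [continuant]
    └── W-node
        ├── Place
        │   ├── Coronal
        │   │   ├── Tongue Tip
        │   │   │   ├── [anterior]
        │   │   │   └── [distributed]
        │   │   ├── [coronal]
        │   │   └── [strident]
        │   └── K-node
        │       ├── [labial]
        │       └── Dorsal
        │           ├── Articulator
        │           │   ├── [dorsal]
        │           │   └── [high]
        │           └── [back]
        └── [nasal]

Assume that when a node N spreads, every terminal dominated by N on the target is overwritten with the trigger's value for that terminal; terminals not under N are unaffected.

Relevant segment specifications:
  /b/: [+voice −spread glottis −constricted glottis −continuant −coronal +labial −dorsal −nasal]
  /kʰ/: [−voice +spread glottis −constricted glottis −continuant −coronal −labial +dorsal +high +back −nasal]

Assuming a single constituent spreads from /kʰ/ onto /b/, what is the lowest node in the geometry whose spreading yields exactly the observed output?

The alternation /b/ → [g] changes [labial], [dorsal], [high], [back] and nothing else.
In this geometry the lowest node dominating all of them is K-node: every daughter of K-node dominates only a proper subset, so no lower node suffices.
Delinking /b/'s K-node and associating /kʰ/'s K-node gives precisely the feature bundle of [g].
Features on which the two segments disagree outside K-node, such as [spread glottis], [voice], are unchanged — nothing dominating them spread, and K-node is the minimal sufficient constituent.

K-node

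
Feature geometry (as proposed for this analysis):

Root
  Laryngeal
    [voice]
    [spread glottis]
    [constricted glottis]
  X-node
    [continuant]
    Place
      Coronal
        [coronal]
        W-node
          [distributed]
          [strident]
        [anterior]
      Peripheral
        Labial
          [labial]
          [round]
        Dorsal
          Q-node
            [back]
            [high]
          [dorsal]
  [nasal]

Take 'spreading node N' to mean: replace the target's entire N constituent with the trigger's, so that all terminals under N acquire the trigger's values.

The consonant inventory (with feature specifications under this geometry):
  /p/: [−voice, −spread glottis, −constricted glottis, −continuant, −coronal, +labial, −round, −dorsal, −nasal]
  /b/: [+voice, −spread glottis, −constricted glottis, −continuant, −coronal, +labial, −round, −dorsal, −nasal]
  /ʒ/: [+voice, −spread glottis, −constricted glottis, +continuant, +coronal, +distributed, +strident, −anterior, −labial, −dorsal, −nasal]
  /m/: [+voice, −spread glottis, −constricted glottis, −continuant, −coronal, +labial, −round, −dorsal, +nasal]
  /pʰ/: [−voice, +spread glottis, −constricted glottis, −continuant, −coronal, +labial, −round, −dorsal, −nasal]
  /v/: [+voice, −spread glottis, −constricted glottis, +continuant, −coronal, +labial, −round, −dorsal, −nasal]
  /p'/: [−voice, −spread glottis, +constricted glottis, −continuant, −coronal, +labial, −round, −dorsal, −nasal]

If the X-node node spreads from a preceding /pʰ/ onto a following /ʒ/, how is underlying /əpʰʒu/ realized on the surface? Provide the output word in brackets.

[əpʰbu]

X-node immediately or transitively dominates [continuant], [coronal], [distributed], [strident], [anterior], [labial], [round], [back], [high], [dorsal].
The target acquires /pʰ/'s values for everything under X-node — [−continuant], [−coronal], [+labial], [−round], [−dorsal] — while keeping its own [voice], [spread glottis], [constricted glottis], ….
The resulting bundle matches /b/ in the inventory; substituting it for /ʒ/ gives [əpʰbu].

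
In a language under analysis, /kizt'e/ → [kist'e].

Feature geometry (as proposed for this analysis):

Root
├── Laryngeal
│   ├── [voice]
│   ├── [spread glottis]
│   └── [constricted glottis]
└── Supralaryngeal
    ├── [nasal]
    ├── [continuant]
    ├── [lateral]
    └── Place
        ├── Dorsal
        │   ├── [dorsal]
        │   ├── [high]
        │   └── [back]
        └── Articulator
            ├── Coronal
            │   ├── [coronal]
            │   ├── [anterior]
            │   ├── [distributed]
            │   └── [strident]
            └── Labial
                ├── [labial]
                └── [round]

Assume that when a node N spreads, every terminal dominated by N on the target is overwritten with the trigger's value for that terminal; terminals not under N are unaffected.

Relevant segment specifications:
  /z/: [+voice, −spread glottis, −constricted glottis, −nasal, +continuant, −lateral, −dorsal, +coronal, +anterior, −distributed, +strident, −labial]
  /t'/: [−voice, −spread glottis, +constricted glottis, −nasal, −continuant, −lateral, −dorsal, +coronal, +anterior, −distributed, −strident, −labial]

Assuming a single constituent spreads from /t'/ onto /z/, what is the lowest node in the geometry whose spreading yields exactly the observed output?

[voice]

Comparing /z/ with its surface form [s], the only feature that changes is [voice].
Only a single terminal changes, and /t'/ supplies the new value, so [voice] itself is the minimal spreading constituent.
[constricted glottis] — on which /t'/ differs from /z/ — is unchanged, so neither Laryngeal nor anything higher can have spread; the constituent is no larger than [voice].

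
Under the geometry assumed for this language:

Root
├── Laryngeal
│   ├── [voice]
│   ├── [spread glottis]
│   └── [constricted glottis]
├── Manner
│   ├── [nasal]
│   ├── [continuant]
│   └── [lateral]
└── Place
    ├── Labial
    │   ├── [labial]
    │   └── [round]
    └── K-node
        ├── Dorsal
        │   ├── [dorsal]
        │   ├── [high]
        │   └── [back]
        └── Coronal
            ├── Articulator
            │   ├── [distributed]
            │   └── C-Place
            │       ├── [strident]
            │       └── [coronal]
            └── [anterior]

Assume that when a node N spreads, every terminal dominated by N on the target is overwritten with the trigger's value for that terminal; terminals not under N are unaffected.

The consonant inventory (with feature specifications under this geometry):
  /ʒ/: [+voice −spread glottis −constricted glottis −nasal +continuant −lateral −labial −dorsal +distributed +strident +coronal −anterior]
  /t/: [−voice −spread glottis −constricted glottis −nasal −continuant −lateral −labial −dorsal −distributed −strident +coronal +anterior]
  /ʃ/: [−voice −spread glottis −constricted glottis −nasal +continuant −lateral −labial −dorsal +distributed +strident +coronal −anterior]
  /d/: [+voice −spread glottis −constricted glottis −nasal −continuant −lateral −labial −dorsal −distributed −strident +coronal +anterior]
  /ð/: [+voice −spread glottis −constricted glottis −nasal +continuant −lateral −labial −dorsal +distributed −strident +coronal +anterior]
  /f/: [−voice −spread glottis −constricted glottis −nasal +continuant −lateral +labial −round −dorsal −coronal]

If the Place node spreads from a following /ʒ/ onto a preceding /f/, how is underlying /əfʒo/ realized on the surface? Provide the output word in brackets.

[əʃʒo]

Terminals under Place in this geometry: [labial], [round], [dorsal], [high], [back], [distributed], [strident], [coronal], [anterior].
The target acquires /ʒ/'s values for everything under Place — [−labial], [−dorsal], [+distributed], [+strident], [+coronal], [−anterior] — while keeping its own [voice], [spread glottis], [constricted glottis], ….
Among the inventory, only /ʃ/ has exactly this specification, giving the surface form [əʃʒo].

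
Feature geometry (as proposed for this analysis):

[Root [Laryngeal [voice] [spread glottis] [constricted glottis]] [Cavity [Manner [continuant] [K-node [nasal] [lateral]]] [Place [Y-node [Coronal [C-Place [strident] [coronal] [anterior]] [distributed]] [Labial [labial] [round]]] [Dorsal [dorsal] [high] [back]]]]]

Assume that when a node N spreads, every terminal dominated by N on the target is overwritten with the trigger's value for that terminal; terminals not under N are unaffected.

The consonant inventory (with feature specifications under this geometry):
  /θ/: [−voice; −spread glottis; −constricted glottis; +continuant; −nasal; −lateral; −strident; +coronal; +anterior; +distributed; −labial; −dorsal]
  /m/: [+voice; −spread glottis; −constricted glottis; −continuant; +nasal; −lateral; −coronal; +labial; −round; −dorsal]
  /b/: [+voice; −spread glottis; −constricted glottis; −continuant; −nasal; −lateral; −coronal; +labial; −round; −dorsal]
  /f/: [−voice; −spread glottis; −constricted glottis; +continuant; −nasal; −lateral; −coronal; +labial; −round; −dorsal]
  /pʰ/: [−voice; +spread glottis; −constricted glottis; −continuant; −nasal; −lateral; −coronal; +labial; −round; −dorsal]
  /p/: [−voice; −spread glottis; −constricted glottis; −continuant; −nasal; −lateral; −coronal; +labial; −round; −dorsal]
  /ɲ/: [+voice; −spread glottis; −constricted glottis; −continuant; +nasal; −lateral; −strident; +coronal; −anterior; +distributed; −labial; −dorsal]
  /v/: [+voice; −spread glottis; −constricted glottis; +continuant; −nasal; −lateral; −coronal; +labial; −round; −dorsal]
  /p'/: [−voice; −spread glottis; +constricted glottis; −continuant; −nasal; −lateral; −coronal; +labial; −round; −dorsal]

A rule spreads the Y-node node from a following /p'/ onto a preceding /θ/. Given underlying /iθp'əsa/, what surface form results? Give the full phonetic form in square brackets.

Y-node immediately or transitively dominates [strident], [coronal], [anterior], [distributed], [labial], [round].
After delinking /θ/'s Y-node and linking /p'/'s, the affected terminals become [−coronal], [+labial], [−round]; [voice], [spread glottis], [constricted glottis], … (outside Y-node) are retained from /θ/.
This feature bundle is that of [f], so /iθp'əsa/ surfaces as [ifp'əsa].

[ifp'əsa]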